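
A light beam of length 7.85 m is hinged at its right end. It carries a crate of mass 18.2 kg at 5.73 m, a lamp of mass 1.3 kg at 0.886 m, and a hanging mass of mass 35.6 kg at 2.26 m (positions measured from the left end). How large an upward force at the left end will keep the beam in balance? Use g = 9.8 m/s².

Taking torques about the right end:
Crate: 18.2 × 9.8 = 178.4 N down at 5.73 m → arm 2.12 m, τ = 178.4 × 2.12 = 378.2 N·m counterclockwise.
Lamp: 1.3 × 9.8 = 12.74 N down at 0.886 m → arm 6.964 m, τ = 12.74 × 6.964 = 88.72 N·m counterclockwise.
Hanging mass: 35.6 × 9.8 = 348.9 N down at 2.26 m → arm 5.59 m, τ = 348.9 × 5.59 = 1950 N·m counterclockwise.
Net moment of the loads = 2417 N·m counterclockwise.
The upward force F acts at the left end, arm 7.85 m, giving F × 7.85 clockwise.
Setting net torque to zero: F × 7.85 = 2417 → F = 2417 / 7.85 = 308 N.

F ≈ 308 N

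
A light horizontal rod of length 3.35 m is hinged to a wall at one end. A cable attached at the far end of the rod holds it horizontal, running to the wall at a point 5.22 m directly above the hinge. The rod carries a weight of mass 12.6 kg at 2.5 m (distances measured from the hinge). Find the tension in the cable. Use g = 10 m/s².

Take moments about the hinge.
Weight: 12.6 × 10 = 126 N down at 2.5 m → arm 2.5 m, τ = 126 × 2.5 = 315 N·m clockwise.
Total clockwise load moment = 315 N·m.
The cable tension T acts at 3.35 m; only its component perpendicular to the rod, T sinθ, produces torque. sinθ = h/√(h²+d²) = 5.22/√(5.22²+3.35²) = 0.8416.
Στ = 0 ⇒ T × 3.35 × 0.8416 = 315 ⇒ T = 315 / 2.819 = 112 N.

T ≈ 112 N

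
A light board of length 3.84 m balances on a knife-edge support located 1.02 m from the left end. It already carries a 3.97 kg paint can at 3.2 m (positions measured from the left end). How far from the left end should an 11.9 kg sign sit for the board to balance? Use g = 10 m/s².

Take moments about the knife-edge support (at 1.02 m from the left end).
Paint can: 3.97 × 10 = 39.7 N down at 3.2 m → arm 2.18 m, τ = 39.7 × 2.18 = 86.55 N·m clockwise.
Net moment of existing loads = 86.55 N·m clockwise.
The sign weighs 11.9 × 10 = 119 N and must supply an equal counterclockwise moment, so its lever arm about the knife-edge support is 86.55 / 119 = 0.727 m.
That puts it at 1.02 − 0.727 = 0.293 m from the left end.

x ≈ 0.293 m from the left end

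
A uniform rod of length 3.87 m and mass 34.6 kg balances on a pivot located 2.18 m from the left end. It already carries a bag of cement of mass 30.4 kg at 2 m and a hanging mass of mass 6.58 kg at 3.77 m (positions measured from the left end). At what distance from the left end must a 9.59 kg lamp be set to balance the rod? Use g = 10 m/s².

x ≈ 2.54 m from the left end

Taking torques about the pivot (at 2.18 m from the left end):
Beam weight: 34.6 × 10 = 346 N down at 1.935 m → arm 0.245 m, τ = 346 × 0.245 = 84.77 N·m counterclockwise.
Bag of cement: 30.4 × 10 = 304 N down at 2 m → arm 0.18 m, τ = 304 × 0.18 = 54.72 N·m counterclockwise.
Hanging mass: 6.58 × 10 = 65.8 N down at 3.77 m → arm 1.59 m, τ = 65.8 × 1.59 = 104.6 N·m clockwise.
Net moment of existing loads = 34.89 N·m counterclockwise.
The lamp weighs 9.59 × 10 = 95.9 N and must supply an equal clockwise moment, so its lever arm about the pivot is 34.89 / 95.9 = 0.364 m.
That puts it at 2.18 + 0.364 = 2.54 m from the left end.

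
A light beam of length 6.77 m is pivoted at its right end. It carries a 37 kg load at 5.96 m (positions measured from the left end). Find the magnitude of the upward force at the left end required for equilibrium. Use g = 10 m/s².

F ≈ 44.3 N

Take moments about the right end.
Load: 37 × 10 = 370 N down at 5.96 m → arm 0.81 m, τ = 370 × 0.81 = 299.7 N·m counterclockwise.
Net moment of the loads = 299.7 N·m counterclockwise.
The upward force F acts at the left end, arm 6.77 m, giving F × 6.77 clockwise.
Setting net torque to zero: F × 6.77 = 299.7 → F = 299.7 / 6.77 = 44.3 N.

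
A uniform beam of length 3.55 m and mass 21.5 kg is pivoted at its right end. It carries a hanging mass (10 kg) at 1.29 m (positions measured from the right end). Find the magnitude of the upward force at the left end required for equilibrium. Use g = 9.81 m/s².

Take moments about the right end.
Beam weight: 21.5 × 9.81 = 210.9 N down at 1.775 m → arm 1.775 m, τ = 210.9 × 1.775 = 374.3 N·m counterclockwise.
Hanging mass: 10 × 9.81 = 98.1 N down at 1.29 m → arm 1.29 m, τ = 98.1 × 1.29 = 126.5 N·m counterclockwise.
Net moment of the loads = 500.8 N·m counterclockwise.
The upward force F acts at the left end, arm 3.55 m, giving F × 3.55 clockwise.
Στ = 0 ⇒ F × 3.55 = 500.8 ⇒ F = 500.8 / 3.55 = 141 N.

F ≈ 141 N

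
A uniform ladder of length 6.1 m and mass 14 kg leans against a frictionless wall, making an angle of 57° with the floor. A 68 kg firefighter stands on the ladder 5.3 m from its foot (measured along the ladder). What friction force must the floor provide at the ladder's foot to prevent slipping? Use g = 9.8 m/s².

Choose the foot of the ladder as the axis so the floor normal and friction both act there and drop out.
Ladder weight 14×9.8 = 137.2 N acts at 3.05 m along the ladder; its horizontal arm is 3.05·cos57° = 1.661 m → τ = 227.9 N·m clockwise.
Firefighter: 68×9.8 = 666.4 N at 5.3 m → arm 2.887 m → τ = 1924 N·m clockwise.
Wall normal N acts horizontally at the top; its moment arm is the height L sinθ = 6.1·sin57° = 5.116 m, counterclockwise.
Balancing moments: N × 5.116 = 2152, giving N = 421 N.
ΣFx = 0: friction at the foot balances the wall's push, so f = N_wall = 421 N.

f ≈ 421 N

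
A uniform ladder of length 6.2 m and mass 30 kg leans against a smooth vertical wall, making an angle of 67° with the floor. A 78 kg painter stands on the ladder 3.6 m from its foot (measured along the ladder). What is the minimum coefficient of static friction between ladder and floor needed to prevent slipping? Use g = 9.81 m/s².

Take moments about the foot of the ladder.
Ladder weight 30×9.81 = 294.3 N acts at 3.1 m along the ladder; its horizontal arm is 3.1·cos67° = 1.211 m → τ = 356.4 N·m clockwise.
Painter: 78×9.81 = 765.2 N at 3.6 m → arm 1.407 m → τ = 1077 N·m clockwise.
Wall normal N acts horizontally at the top; its moment arm is the height L sinθ = 6.2·sin67° = 5.707 m, counterclockwise.
Balancing moments: N × 5.707 = 1433, giving N = 251.1 N.
ΣFx = 0 ⇒ f = N_wall = 251.1 N. ΣFy = 0 ⇒ N_floor = 1060 N.
μ_min = f / N_floor = 251.1 / 1060 = 0.237.

μ_min ≈ 0.237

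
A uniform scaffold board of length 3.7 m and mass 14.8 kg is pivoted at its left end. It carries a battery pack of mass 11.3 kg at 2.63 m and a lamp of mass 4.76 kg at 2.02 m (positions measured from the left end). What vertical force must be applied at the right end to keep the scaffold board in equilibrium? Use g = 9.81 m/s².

F ≈ 177 N

Taking torques about the left end:
Beam weight: 14.8 × 9.81 = 145.2 N down at 1.85 m → arm 1.85 m, τ = 145.2 × 1.85 = 268.6 N·m clockwise.
Battery pack: 11.3 × 9.81 = 110.9 N down at 2.63 m → arm 2.63 m, τ = 110.9 × 2.63 = 291.7 N·m clockwise.
Lamp: 4.76 × 9.81 = 46.7 N down at 2.02 m → arm 2.02 m, τ = 46.7 × 2.02 = 94.33 N·m clockwise.
Net moment of the loads = 654.6 N·m clockwise.
The upward force F acts at the right end, arm 3.7 m, giving F × 3.7 counterclockwise.
For rotational equilibrium, F × 3.7 = 654.6, so F = 654.6 / 3.7 = 177 N.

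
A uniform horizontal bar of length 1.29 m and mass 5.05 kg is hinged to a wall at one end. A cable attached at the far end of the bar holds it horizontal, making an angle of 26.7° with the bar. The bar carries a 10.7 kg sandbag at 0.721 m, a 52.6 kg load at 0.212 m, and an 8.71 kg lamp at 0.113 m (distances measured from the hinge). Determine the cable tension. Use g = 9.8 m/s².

Taking torques about the hinge:
Beam weight: 5.05 × 9.8 = 49.49 N down at 0.645 m → arm 0.645 m, τ = 49.49 × 0.645 = 31.92 N·m clockwise.
Sandbag: 10.7 × 9.8 = 104.9 N down at 0.721 m → arm 0.721 m, τ = 104.9 × 0.721 = 75.63 N·m clockwise.
Load: 52.6 × 9.8 = 515.5 N down at 0.212 m → arm 0.212 m, τ = 515.5 × 0.212 = 109.3 N·m clockwise.
Lamp: 8.71 × 9.8 = 85.36 N down at 0.113 m → arm 0.113 m, τ = 85.36 × 0.113 = 9.646 N·m clockwise.
Total clockwise load moment = 226.5 N·m.
The cable tension T acts at 1.29 m; only its component perpendicular to the bar, T sinθ, produces torque. sin 26.7° = 0.4493.
Setting net torque to zero: T × 1.29 × 0.4493 = 226.5 → T = 226.5 / 0.5796 = 391 N.

T ≈ 391 N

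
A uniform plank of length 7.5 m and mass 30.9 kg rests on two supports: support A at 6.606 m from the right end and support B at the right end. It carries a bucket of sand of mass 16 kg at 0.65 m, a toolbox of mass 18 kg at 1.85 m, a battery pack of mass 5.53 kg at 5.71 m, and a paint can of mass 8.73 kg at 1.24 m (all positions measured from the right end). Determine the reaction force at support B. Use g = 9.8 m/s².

R_B ≈ 476 N

About support A:
Beam weight: 30.9 × 9.8 = 302.8 N down at 3.75 m → arm 2.856 m, τ = 302.8 × 2.856 = 864.8 N·m clockwise.
Bucket of sand: 16 × 9.8 = 156.8 N down at 0.65 m → arm 5.956 m, τ = 156.8 × 5.956 = 933.9 N·m clockwise.
Toolbox: 18 × 9.8 = 176.4 N down at 1.85 m → arm 4.756 m, τ = 176.4 × 4.756 = 839 N·m clockwise.
Battery pack: 5.53 × 9.8 = 54.19 N down at 5.71 m → arm 0.896 m, τ = 54.19 × 0.896 = 48.55 N·m clockwise.
Paint can: 8.73 × 9.8 = 85.55 N down at 1.24 m → arm 5.366 m, τ = 85.55 × 5.366 = 459.1 N·m clockwise.
Net load moment about support A = 3145 N·m clockwise.
Reaction R at support B is upward at 0 m, arm 6.606 m → moment R × 6.606 counterclockwise.
Balancing moments: R × 6.606 = 3145, giving R = 476 N.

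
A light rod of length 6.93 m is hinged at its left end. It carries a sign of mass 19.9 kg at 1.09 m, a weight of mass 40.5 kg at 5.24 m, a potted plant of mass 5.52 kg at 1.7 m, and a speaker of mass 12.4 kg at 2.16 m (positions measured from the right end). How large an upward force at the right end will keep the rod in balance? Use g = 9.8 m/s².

Sum moments about the left end (the unknown pivot reaction has zero arm there).
Sign: 19.9 × 9.8 = 195 N down at 1.09 m → arm 5.84 m, τ = 195 × 5.84 = 1139 N·m clockwise.
Weight: 40.5 × 9.8 = 396.9 N down at 5.24 m → arm 1.69 m, τ = 396.9 × 1.69 = 670.8 N·m clockwise.
Potted plant: 5.52 × 9.8 = 54.1 N down at 1.7 m → arm 5.23 m, τ = 54.1 × 5.23 = 282.9 N·m clockwise.
Speaker: 12.4 × 9.8 = 121.5 N down at 2.16 m → arm 4.77 m, τ = 121.5 × 4.77 = 579.6 N·m clockwise.
Net moment of the loads = 2672 N·m clockwise.
The upward force F acts at the right end, arm 6.93 m, giving F × 6.93 counterclockwise.
Στ = 0 ⇒ F × 6.93 = 2672 ⇒ F = 2672 / 6.93 = 386 N.

F ≈ 386 N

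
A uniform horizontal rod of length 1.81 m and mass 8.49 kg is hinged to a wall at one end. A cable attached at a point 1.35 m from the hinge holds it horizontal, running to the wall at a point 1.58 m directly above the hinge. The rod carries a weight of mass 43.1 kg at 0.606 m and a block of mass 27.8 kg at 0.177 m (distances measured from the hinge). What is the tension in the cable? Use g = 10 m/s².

T ≈ 377 N

Sum moments about the hinge (the unknown hinge reaction has zero arm there).
Beam weight: 8.49 × 10 = 84.9 N down at 0.905 m → arm 0.905 m, τ = 84.9 × 0.905 = 76.83 N·m clockwise.
Weight: 43.1 × 10 = 431 N down at 0.606 m → arm 0.606 m, τ = 431 × 0.606 = 261.2 N·m clockwise.
Block: 27.8 × 10 = 278 N down at 0.177 m → arm 0.177 m, τ = 278 × 0.177 = 49.21 N·m clockwise.
Total clockwise load moment = 387.2 N·m.
The cable tension T acts at 1.35 m; only its component perpendicular to the rod, T sinθ, produces torque. sinθ = h/√(h²+d²) = 1.58/√(1.58²+1.35²) = 0.7603.
Στ = 0 ⇒ T × 1.35 × 0.7603 = 387.2 ⇒ T = 387.2 / 1.026 = 377 N.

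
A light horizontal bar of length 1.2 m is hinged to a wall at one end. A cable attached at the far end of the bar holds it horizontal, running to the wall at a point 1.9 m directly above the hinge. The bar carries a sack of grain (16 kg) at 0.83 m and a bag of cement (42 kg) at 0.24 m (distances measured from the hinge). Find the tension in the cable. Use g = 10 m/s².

Choose the hinge as the axis so the unknown hinge reaction has zero arm there.
Sack of grain: 16 × 10 = 160 N down at 0.83 m → arm 0.83 m, τ = 160 × 0.83 = 132.8 N·m clockwise.
Bag of cement: 42 × 10 = 420 N down at 0.24 m → arm 0.24 m, τ = 420 × 0.24 = 100.8 N·m clockwise.
Total clockwise load moment = 233.6 N·m.
The cable tension T acts at 1.2 m; only its component perpendicular to the bar, T sinθ, produces torque. sinθ = h/√(h²+d²) = 1.9/√(1.9²+1.2²) = 0.8455.
Balancing moments: T × 1.2 × 0.8455 = 233.6, giving T = 233.6 / 1.015 = 230 N.

T ≈ 230 N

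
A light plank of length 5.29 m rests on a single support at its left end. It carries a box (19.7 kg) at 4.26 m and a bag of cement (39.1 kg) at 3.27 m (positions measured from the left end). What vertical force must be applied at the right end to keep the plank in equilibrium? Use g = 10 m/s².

About the left end:
Box: 19.7 × 10 = 197 N down at 4.26 m → arm 4.26 m, τ = 197 × 4.26 = 839.2 N·m clockwise.
Bag of cement: 39.1 × 10 = 391 N down at 3.27 m → arm 3.27 m, τ = 391 × 3.27 = 1279 N·m clockwise.
Net moment of the loads = 2118 N·m clockwise.
The upward force F acts at the right end, arm 5.29 m, giving F × 5.29 counterclockwise.
Setting net torque to zero: F × 5.29 = 2118 → F = 2118 / 5.29 = 400 N.

F ≈ 400 N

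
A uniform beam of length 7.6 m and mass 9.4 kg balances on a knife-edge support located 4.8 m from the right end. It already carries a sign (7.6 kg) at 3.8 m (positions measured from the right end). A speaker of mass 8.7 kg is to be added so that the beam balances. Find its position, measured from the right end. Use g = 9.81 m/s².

x ≈ 6.75 m from the right end

Choose the knife-edge support (at 4.8 m from the right end) as the axis so the support reaction has zero arm there.
Beam weight: 9.4 × 9.81 = 92.21 N down at 3.8 m → arm 1 m, τ = 92.21 × 1 = 92.21 N·m clockwise.
Sign: 7.6 × 9.81 = 74.56 N down at 3.8 m → arm 1 m, τ = 74.56 × 1 = 74.56 N·m clockwise.
Net moment of existing loads = 166.8 N·m clockwise.
The speaker weighs 8.7 × 9.81 = 85.35 N and must supply an equal counterclockwise moment, so its lever arm about the knife-edge support is 166.8 / 85.35 = 1.95 m.
That puts it at 4.8 + 1.95 = 6.75 m from the right end.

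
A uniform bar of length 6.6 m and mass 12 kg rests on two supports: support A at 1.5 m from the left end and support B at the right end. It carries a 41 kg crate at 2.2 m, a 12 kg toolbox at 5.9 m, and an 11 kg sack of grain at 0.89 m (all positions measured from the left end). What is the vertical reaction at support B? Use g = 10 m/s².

R_B ≈ 189 N

Take moments about support A.
Beam weight: 12 × 10 = 120 N down at 3.3 m → arm 1.8 m, τ = 120 × 1.8 = 216 N·m clockwise.
Crate: 41 × 10 = 410 N down at 2.2 m → arm 0.7 m, τ = 410 × 0.7 = 287 N·m clockwise.
Toolbox: 12 × 10 = 120 N down at 5.9 m → arm 4.4 m, τ = 120 × 4.4 = 528 N·m clockwise.
Sack of grain: 11 × 10 = 110 N down at 0.89 m → arm 0.61 m, τ = 110 × 0.61 = 67.1 N·m counterclockwise.
Net load moment about support A = 963.9 N·m clockwise.
Reaction R at support B is upward at 6.6 m, arm 5.1 m → moment R × 5.1 counterclockwise.
Setting net torque to zero: R × 5.1 = 963.9 → R = 189 N.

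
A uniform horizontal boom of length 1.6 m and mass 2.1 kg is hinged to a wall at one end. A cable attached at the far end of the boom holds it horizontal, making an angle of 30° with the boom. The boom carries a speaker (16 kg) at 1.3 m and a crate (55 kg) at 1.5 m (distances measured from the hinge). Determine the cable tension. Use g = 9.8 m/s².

About the hinge:
Beam weight: 2.1 × 9.8 = 20.58 N down at 0.8 m → arm 0.8 m, τ = 20.58 × 0.8 = 16.46 N·m clockwise.
Speaker: 16 × 9.8 = 156.8 N down at 1.3 m → arm 1.3 m, τ = 156.8 × 1.3 = 203.8 N·m clockwise.
Crate: 55 × 9.8 = 539 N down at 1.5 m → arm 1.5 m, τ = 539 × 1.5 = 808.5 N·m clockwise.
Total clockwise load moment = 1029 N·m.
The cable tension T acts at 1.6 m; only its component perpendicular to the boom, T sinθ, produces torque. sin 30° = 0.5.
Στ = 0 ⇒ T × 1.6 × 0.5 = 1029 ⇒ T = 1029 / 0.8 = 1290 N.

T ≈ 1290 N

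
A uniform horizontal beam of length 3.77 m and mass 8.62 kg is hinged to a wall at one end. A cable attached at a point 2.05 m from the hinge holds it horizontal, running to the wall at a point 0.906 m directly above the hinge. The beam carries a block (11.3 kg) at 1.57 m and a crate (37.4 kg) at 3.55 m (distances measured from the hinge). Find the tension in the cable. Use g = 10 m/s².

T ≈ 2010 N

Sum moments about the hinge (the unknown hinge reaction has zero arm there).
Beam weight: 8.62 × 10 = 86.2 N down at 1.885 m → arm 1.885 m, τ = 86.2 × 1.885 = 162.5 N·m clockwise.
Block: 11.3 × 10 = 113 N down at 1.57 m → arm 1.57 m, τ = 113 × 1.57 = 177.4 N·m clockwise.
Crate: 37.4 × 10 = 374 N down at 3.55 m → arm 3.55 m, τ = 374 × 3.55 = 1328 N·m clockwise.
Total clockwise load moment = 1668 N·m.
The cable tension T acts at 2.05 m; only its component perpendicular to the beam, T sinθ, produces torque. sinθ = h/√(h²+d²) = 0.906/√(0.906²+2.05²) = 0.4042.
Balancing moments: T × 2.05 × 0.4042 = 1668, giving T = 1668 / 0.8286 = 2010 N.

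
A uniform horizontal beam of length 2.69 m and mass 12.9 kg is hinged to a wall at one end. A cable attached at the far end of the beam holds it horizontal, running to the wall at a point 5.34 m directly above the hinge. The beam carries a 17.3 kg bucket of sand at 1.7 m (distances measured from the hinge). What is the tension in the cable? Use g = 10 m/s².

Take moments about the hinge.
Beam weight: 12.9 × 10 = 129 N down at 1.345 m → arm 1.345 m, τ = 129 × 1.345 = 173.5 N·m clockwise.
Bucket of sand: 17.3 × 10 = 173 N down at 1.7 m → arm 1.7 m, τ = 173 × 1.7 = 294.1 N·m clockwise.
Total clockwise load moment = 467.6 N·m.
The cable tension T acts at 2.69 m; only its component perpendicular to the beam, T sinθ, produces torque. sinθ = h/√(h²+d²) = 5.34/√(5.34²+2.69²) = 0.8931.
Balancing moments: T × 2.69 × 0.8931 = 467.6, giving T = 467.6 / 2.402 = 195 N.

T ≈ 195 N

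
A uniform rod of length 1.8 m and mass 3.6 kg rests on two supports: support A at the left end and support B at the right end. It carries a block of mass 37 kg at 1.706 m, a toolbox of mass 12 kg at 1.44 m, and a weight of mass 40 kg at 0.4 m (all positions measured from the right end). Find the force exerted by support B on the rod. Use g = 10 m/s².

Sum moments about support A (its reaction then has zero moment arm).
Beam weight: 3.6 × 10 = 36 N down at 0.9 m → arm 0.9 m, τ = 36 × 0.9 = 32.4 N·m clockwise.
Block: 37 × 10 = 370 N down at 1.706 m → arm 0.094 m, τ = 370 × 0.094 = 34.78 N·m clockwise.
Toolbox: 12 × 10 = 120 N down at 1.44 m → arm 0.36 m, τ = 120 × 0.36 = 43.2 N·m clockwise.
Weight: 40 × 10 = 400 N down at 0.4 m → arm 1.4 m, τ = 400 × 1.4 = 560 N·m clockwise.
Net load moment about support A = 670.4 N·m clockwise.
Reaction R at support B is upward at 0 m, arm 1.8 m → moment R × 1.8 counterclockwise.
Balancing moments: R × 1.8 = 670.4, giving R = 372 N.

R_B ≈ 372 N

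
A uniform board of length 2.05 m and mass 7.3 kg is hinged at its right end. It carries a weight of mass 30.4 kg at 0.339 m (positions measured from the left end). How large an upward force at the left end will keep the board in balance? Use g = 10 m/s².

Choose the right end as the axis so the unknown pivot reaction has zero arm there.
Beam weight: 7.3 × 10 = 73 N down at 1.025 m → arm 1.025 m, τ = 73 × 1.025 = 74.82 N·m counterclockwise.
Weight: 30.4 × 10 = 304 N down at 0.339 m → arm 1.711 m, τ = 304 × 1.711 = 520.1 N·m counterclockwise.
Net moment of the loads = 594.9 N·m counterclockwise.
The upward force F acts at the left end, arm 2.05 m, giving F × 2.05 clockwise.
Balancing moments: F × 2.05 = 594.9, giving F = 594.9 / 2.05 = 290 N.

F ≈ 290 N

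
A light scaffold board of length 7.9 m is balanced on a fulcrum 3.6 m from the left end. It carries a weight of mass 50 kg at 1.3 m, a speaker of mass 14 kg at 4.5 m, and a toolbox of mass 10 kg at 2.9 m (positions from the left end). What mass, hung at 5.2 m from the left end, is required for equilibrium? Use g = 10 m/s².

About the fulcrum (at 3.6 m from the left end):
Weight: 50 × 10 = 500 N down at 1.3 m → arm 2.3 m, τ = 500 × 2.3 = 1150 N·m counterclockwise.
Speaker: 14 × 10 = 140 N down at 4.5 m → arm 0.9 m, τ = 140 × 0.9 = 126 N·m clockwise.
Toolbox: 10 × 10 = 100 N down at 2.9 m → arm 0.7 m, τ = 100 × 0.7 = 70 N·m counterclockwise.
Net moment of known loads = 1094 N·m counterclockwise.
An unknown mass m at 5.2 m has arm 1.6 m; its moment is m·g·1.6 clockwise.
For rotational equilibrium, m × 10 × 1.6 = 1094, so m = 1094 / (10 × 1.6) = 68.4 kg.

m ≈ 68.4 kg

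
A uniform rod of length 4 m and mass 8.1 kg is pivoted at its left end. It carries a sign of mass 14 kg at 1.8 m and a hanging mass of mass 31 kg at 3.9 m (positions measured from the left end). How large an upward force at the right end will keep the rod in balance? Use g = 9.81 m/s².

F ≈ 398 N

Taking torques about the left end:
Beam weight: 8.1 × 9.81 = 79.46 N down at 2 m → arm 2 m, τ = 79.46 × 2 = 158.9 N·m clockwise.
Sign: 14 × 9.81 = 137.3 N down at 1.8 m → arm 1.8 m, τ = 137.3 × 1.8 = 247.1 N·m clockwise.
Hanging mass: 31 × 9.81 = 304.1 N down at 3.9 m → arm 3.9 m, τ = 304.1 × 3.9 = 1186 N·m clockwise.
Net moment of the loads = 1592 N·m clockwise.
The upward force F acts at the right end, arm 4 m, giving F × 4 counterclockwise.
Στ = 0 ⇒ F × 4 = 1592 ⇒ F = 1592 / 4 = 398 N.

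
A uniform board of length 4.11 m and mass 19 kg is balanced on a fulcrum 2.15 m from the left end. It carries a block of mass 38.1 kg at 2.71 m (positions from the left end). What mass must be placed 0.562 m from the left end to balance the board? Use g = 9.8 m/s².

m ≈ 12.3 kg

Choose the fulcrum (at 2.15 m from the left end) as the axis so the support reaction has zero arm there.
Beam weight: 19 × 9.8 = 186.2 N down at 2.055 m → arm 0.095 m, τ = 186.2 × 0.095 = 17.69 N·m counterclockwise.
Block: 38.1 × 9.8 = 373.4 N down at 2.71 m → arm 0.56 m, τ = 373.4 × 0.56 = 209.1 N·m clockwise.
Net moment of known loads = 191.4 N·m clockwise.
An unknown mass m at 0.562 m has arm 1.588 m; its moment is m·g·1.588 counterclockwise.
Στ = 0 ⇒ m × 9.8 × 1.588 = 191.4 ⇒ m = 191.4 / (9.8 × 1.588) = 12.3 kg.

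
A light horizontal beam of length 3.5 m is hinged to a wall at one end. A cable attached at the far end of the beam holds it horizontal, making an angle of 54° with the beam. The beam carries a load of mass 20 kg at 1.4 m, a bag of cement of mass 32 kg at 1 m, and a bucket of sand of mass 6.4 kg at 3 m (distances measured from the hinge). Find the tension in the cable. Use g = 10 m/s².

T ≈ 280 N

About the hinge:
Load: 20 × 10 = 200 N down at 1.4 m → arm 1.4 m, τ = 200 × 1.4 = 280 N·m clockwise.
Bag of cement: 32 × 10 = 320 N down at 1 m → arm 1 m, τ = 320 × 1 = 320 N·m clockwise.
Bucket of sand: 6.4 × 10 = 64 N down at 3 m → arm 3 m, τ = 64 × 3 = 192 N·m clockwise.
Total clockwise load moment = 792 N·m.
The cable tension T acts at 3.5 m; only its component perpendicular to the beam, T sinθ, produces torque. sin 54° = 0.809.
Setting net torque to zero: T × 3.5 × 0.809 = 792 → T = 792 / 2.832 = 280 N.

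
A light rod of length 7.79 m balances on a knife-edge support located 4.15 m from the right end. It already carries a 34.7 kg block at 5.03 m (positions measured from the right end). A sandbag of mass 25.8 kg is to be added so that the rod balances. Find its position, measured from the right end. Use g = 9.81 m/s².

x ≈ 2.97 m from the right end

Choose the knife-edge support (at 4.15 m from the right end) as the axis so the support reaction has zero arm there.
Block: 34.7 × 9.81 = 340.4 N down at 5.03 m → arm 0.88 m, τ = 340.4 × 0.88 = 299.6 N·m counterclockwise.
Net moment of existing loads = 299.6 N·m counterclockwise.
The sandbag weighs 25.8 × 9.81 = 253.1 N and must supply an equal clockwise moment, so its lever arm about the knife-edge support is 299.6 / 253.1 = 1.18 m.
That puts it at 4.15 − 1.18 = 2.97 m from the right end.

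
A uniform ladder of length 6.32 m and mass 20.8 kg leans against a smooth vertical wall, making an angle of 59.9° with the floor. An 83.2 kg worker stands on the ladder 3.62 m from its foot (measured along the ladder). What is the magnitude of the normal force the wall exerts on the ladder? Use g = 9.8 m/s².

About the foot of the ladder:
Ladder weight 20.8×9.8 = 203.8 N acts at 3.16 m along the ladder; its horizontal arm is 3.16·cos59.9° = 1.585 m → τ = 323 N·m clockwise.
Worker: 83.2×9.8 = 815.4 N at 3.62 m → arm 1.815 m → τ = 1480 N·m clockwise.
Wall normal N acts horizontally at the top; its moment arm is the height L sinθ = 6.32·sin59.9° = 5.468 m, counterclockwise.
For rotational equilibrium, N × 5.468 = 1803, so N = 330 N.

N_wall ≈ 330 N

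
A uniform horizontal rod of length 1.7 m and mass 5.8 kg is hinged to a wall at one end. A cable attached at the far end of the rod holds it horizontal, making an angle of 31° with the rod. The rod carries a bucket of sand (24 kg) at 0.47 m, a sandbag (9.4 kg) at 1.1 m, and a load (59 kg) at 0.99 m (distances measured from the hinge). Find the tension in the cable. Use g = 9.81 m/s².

T ≈ 952 N

Taking torques about the hinge:
Beam weight: 5.8 × 9.81 = 56.9 N down at 0.85 m → arm 0.85 m, τ = 56.9 × 0.85 = 48.36 N·m clockwise.
Bucket of sand: 24 × 9.81 = 235.4 N down at 0.47 m → arm 0.47 m, τ = 235.4 × 0.47 = 110.6 N·m clockwise.
Sandbag: 9.4 × 9.81 = 92.21 N down at 1.1 m → arm 1.1 m, τ = 92.21 × 1.1 = 101.4 N·m clockwise.
Load: 59 × 9.81 = 578.8 N down at 0.99 m → arm 0.99 m, τ = 578.8 × 0.99 = 573 N·m clockwise.
Total clockwise load moment = 833.4 N·m.
The cable tension T acts at 1.7 m; only its component perpendicular to the rod, T sinθ, produces torque. sin 31° = 0.515.
Στ = 0 ⇒ T × 1.7 × 0.515 = 833.4 ⇒ T = 833.4 / 0.8755 = 952 N.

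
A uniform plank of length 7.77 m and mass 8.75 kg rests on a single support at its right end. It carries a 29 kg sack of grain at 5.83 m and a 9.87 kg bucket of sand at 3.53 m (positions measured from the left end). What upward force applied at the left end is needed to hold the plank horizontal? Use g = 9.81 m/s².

About the right end:
Beam weight: 8.75 × 9.81 = 85.84 N down at 3.885 m → arm 3.885 m, τ = 85.84 × 3.885 = 333.5 N·m counterclockwise.
Sack of grain: 29 × 9.81 = 284.5 N down at 5.83 m → arm 1.94 m, τ = 284.5 × 1.94 = 551.9 N·m counterclockwise.
Bucket of sand: 9.87 × 9.81 = 96.82 N down at 3.53 m → arm 4.24 m, τ = 96.82 × 4.24 = 410.5 N·m counterclockwise.
Net moment of the loads = 1296 N·m counterclockwise.
The upward force F acts at the left end, arm 7.77 m, giving F × 7.77 clockwise.
Στ = 0 ⇒ F × 7.77 = 1296 ⇒ F = 1296 / 7.77 = 167 N.

F ≈ 167 N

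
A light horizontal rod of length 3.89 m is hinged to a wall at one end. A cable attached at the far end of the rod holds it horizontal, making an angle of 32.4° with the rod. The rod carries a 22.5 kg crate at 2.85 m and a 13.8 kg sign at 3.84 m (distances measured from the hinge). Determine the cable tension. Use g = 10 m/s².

T ≈ 562 N

Taking torques about the hinge:
Crate: 22.5 × 10 = 225 N down at 2.85 m → arm 2.85 m, τ = 225 × 2.85 = 641.2 N·m clockwise.
Sign: 13.8 × 10 = 138 N down at 3.84 m → arm 3.84 m, τ = 138 × 3.84 = 529.9 N·m clockwise.
Total clockwise load moment = 1171 N·m.
The cable tension T acts at 3.89 m; only its component perpendicular to the rod, T sinθ, produces torque. sin 32.4° = 0.5358.
Setting net torque to zero: T × 3.89 × 0.5358 = 1171 → T = 1171 / 2.084 = 562 N.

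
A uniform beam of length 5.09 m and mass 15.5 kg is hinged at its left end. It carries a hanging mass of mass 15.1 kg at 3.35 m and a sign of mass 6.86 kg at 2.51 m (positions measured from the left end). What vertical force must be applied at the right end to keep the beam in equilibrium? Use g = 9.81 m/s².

Choose the left end as the axis so the unknown pivot reaction has zero arm there.
Beam weight: 15.5 × 9.81 = 152.1 N down at 2.545 m → arm 2.545 m, τ = 152.1 × 2.545 = 387.1 N·m clockwise.
Hanging mass: 15.1 × 9.81 = 148.1 N down at 3.35 m → arm 3.35 m, τ = 148.1 × 3.35 = 496.1 N·m clockwise.
Sign: 6.86 × 9.81 = 67.3 N down at 2.51 m → arm 2.51 m, τ = 67.3 × 2.51 = 168.9 N·m clockwise.
Net moment of the loads = 1052 N·m clockwise.
The upward force F acts at the right end, arm 5.09 m, giving F × 5.09 counterclockwise.
For rotational equilibrium, F × 5.09 = 1052, so F = 1052 / 5.09 = 207 N.

F ≈ 207 N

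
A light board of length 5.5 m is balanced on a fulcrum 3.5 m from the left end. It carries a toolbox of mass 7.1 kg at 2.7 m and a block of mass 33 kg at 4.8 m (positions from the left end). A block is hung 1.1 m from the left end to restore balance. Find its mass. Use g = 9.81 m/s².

m ≈ 15.5 kg

Taking torques about the fulcrum (at 3.5 m from the left end):
Toolbox: 7.1 × 9.81 = 69.65 N down at 2.7 m → arm 0.8 m, τ = 69.65 × 0.8 = 55.72 N·m counterclockwise.
Block: 33 × 9.81 = 323.7 N down at 4.8 m → arm 1.3 m, τ = 323.7 × 1.3 = 420.8 N·m clockwise.
Net moment of known loads = 365.1 N·m clockwise.
An unknown mass m at 1.1 m has arm 2.4 m; its moment is m·g·2.4 counterclockwise.
For rotational equilibrium, m × 9.81 × 2.4 = 365.1, so m = 365.1 / (9.81 × 2.4) = 15.5 kg.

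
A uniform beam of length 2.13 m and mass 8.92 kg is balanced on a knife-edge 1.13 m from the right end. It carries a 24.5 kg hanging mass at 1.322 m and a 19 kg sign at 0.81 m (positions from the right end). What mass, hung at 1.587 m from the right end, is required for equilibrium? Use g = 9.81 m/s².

m ≈ 4.28 kg

Taking torques about the knife-edge (at 1.13 m from the right end):
Beam weight: 8.92 × 9.81 = 87.51 N down at 1.065 m → arm 0.065 m, τ = 87.51 × 0.065 = 5.688 N·m clockwise.
Hanging mass: 24.5 × 9.81 = 240.3 N down at 1.322 m → arm 0.192 m, τ = 240.3 × 0.192 = 46.14 N·m counterclockwise.
Sign: 19 × 9.81 = 186.4 N down at 0.81 m → arm 0.32 m, τ = 186.4 × 0.32 = 59.65 N·m clockwise.
Net moment of known loads = 19.2 N·m clockwise.
An unknown mass m at 1.587 m has arm 0.457 m; its moment is m·g·0.457 counterclockwise.
Setting net torque to zero: m × 9.81 × 0.457 = 19.2 → m = 19.2 / (9.81 × 0.457) = 4.28 kg.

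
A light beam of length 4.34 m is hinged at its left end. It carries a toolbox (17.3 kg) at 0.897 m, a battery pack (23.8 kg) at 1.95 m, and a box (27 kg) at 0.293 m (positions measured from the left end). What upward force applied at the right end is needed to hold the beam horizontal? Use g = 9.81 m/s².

F ≈ 158 N

Take moments about the left end.
Toolbox: 17.3 × 9.81 = 169.7 N down at 0.897 m → arm 0.897 m, τ = 169.7 × 0.897 = 152.2 N·m clockwise.
Battery pack: 23.8 × 9.81 = 233.5 N down at 1.95 m → arm 1.95 m, τ = 233.5 × 1.95 = 455.3 N·m clockwise.
Box: 27 × 9.81 = 264.9 N down at 0.293 m → arm 0.293 m, τ = 264.9 × 0.293 = 77.62 N·m clockwise.
Net moment of the loads = 685.1 N·m clockwise.
The upward force F acts at the right end, arm 4.34 m, giving F × 4.34 counterclockwise.
Στ = 0 ⇒ F × 4.34 = 685.1 ⇒ F = 685.1 / 4.34 = 158 N.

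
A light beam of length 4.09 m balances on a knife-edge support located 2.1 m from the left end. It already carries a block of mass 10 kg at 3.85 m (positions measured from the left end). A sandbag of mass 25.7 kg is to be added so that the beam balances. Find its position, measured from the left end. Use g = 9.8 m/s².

x ≈ 1.42 m from the left end

Take moments about the knife-edge support (at 2.1 m from the left end).
Block: 10 × 9.8 = 98 N down at 3.85 m → arm 1.75 m, τ = 98 × 1.75 = 171.5 N·m clockwise.
Net moment of existing loads = 171.5 N·m clockwise.
The sandbag weighs 25.7 × 9.8 = 251.9 N and must supply an equal counterclockwise moment, so its lever arm about the knife-edge support is 171.5 / 251.9 = 0.681 m.
That puts it at 2.1 − 0.681 = 1.42 m from the left end.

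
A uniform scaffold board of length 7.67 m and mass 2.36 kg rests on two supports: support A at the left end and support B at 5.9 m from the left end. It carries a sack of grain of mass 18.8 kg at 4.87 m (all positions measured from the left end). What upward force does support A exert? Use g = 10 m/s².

R_A ≈ 41.1 N

About support B:
Beam weight: 2.36 × 10 = 23.6 N down at 3.835 m → arm 2.065 m, τ = 23.6 × 2.065 = 48.73 N·m counterclockwise.
Sack of grain: 18.8 × 10 = 188 N down at 4.87 m → arm 1.03 m, τ = 188 × 1.03 = 193.6 N·m counterclockwise.
Net load moment about support B = 242.3 N·m counterclockwise.
Reaction R at support A is upward at 0 m, arm 5.9 m → moment R × 5.9 clockwise.
Setting net torque to zero: R × 5.9 = 242.3 → R = 41.1 N.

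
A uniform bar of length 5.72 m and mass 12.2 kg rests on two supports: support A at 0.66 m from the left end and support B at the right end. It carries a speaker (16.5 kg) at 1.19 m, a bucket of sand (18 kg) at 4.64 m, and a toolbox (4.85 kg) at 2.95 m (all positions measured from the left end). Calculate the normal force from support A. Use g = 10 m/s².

R_A ≈ 282 N

Taking torques about support B:
Beam weight: 12.2 × 10 = 122 N down at 2.86 m → arm 2.86 m, τ = 122 × 2.86 = 348.9 N·m counterclockwise.
Speaker: 16.5 × 10 = 165 N down at 1.19 m → arm 4.53 m, τ = 165 × 4.53 = 747.5 N·m counterclockwise.
Bucket of sand: 18 × 10 = 180 N down at 4.64 m → arm 1.08 m, τ = 180 × 1.08 = 194.4 N·m counterclockwise.
Toolbox: 4.85 × 10 = 48.5 N down at 2.95 m → arm 2.77 m, τ = 48.5 × 2.77 = 134.3 N·m counterclockwise.
Net load moment about support B = 1425 N·m counterclockwise.
Reaction R at support A is upward at 0.66 m, arm 5.06 m → moment R × 5.06 clockwise.
Στ = 0 ⇒ R × 5.06 = 1425 ⇒ R = 282 N.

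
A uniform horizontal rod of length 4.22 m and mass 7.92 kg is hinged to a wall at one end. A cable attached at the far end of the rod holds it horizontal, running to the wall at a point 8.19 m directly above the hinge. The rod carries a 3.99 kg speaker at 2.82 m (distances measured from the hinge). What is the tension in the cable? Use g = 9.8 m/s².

Choose the hinge as the axis so the unknown hinge reaction has zero arm there.
Beam weight: 7.92 × 9.8 = 77.62 N down at 2.11 m → arm 2.11 m, τ = 77.62 × 2.11 = 163.8 N·m clockwise.
Speaker: 3.99 × 9.8 = 39.1 N down at 2.82 m → arm 2.82 m, τ = 39.1 × 2.82 = 110.3 N·m clockwise.
Total clockwise load moment = 274.1 N·m.
The cable tension T acts at 4.22 m; only its component perpendicular to the rod, T sinθ, produces torque. sinθ = h/√(h²+d²) = 8.19/√(8.19²+4.22²) = 0.8889.
For rotational equilibrium, T × 4.22 × 0.8889 = 274.1, so T = 274.1 / 3.751 = 73.1 N.

T ≈ 73.1 N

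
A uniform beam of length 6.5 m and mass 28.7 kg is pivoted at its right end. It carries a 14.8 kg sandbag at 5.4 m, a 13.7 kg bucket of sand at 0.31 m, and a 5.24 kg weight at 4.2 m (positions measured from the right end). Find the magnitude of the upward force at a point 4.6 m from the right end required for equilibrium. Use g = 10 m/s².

F ≈ 434 N

Sum moments about the right end (the unknown pivot reaction has zero arm there).
Beam weight: 28.7 × 10 = 287 N down at 3.25 m → arm 3.25 m, τ = 287 × 3.25 = 932.8 N·m counterclockwise.
Sandbag: 14.8 × 10 = 148 N down at 5.4 m → arm 5.4 m, τ = 148 × 5.4 = 799.2 N·m counterclockwise.
Bucket of sand: 13.7 × 10 = 137 N down at 0.31 m → arm 0.31 m, τ = 137 × 0.31 = 42.47 N·m counterclockwise.
Weight: 5.24 × 10 = 52.4 N down at 4.2 m → arm 4.2 m, τ = 52.4 × 4.2 = 220.1 N·m counterclockwise.
Net moment of the loads = 1995 N·m counterclockwise.
The upward force F acts at a point 4.6 m from the right end, arm 4.6 m, giving F × 4.6 clockwise.
For rotational equilibrium, F × 4.6 = 1995, so F = 1995 / 4.6 = 434 N.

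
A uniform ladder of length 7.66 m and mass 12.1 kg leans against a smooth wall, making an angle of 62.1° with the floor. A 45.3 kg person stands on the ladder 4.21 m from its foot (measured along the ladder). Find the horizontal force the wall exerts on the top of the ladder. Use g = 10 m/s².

N_wall ≈ 164 N

Sum moments about the foot of the ladder (the floor normal and friction both act there and drop out).
Ladder weight 12.1×10 = 121 N acts at 3.83 m along the ladder; its horizontal arm is 3.83·cos62.1° = 1.792 m → τ = 216.8 N·m clockwise.
Person: 45.3×10 = 453 N at 4.21 m → arm 1.97 m → τ = 892.4 N·m clockwise.
Wall normal N acts horizontally at the top; its moment arm is the height L sinθ = 7.66·sin62.1° = 6.77 m, counterclockwise.
Setting net torque to zero: N × 6.77 = 1109 → N = 164 N.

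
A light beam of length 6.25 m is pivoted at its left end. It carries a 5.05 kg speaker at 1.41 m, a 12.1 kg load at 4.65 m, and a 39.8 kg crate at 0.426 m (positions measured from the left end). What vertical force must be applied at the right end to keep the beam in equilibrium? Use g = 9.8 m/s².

About the left end:
Speaker: 5.05 × 9.8 = 49.49 N down at 1.41 m → arm 1.41 m, τ = 49.49 × 1.41 = 69.78 N·m clockwise.
Load: 12.1 × 9.8 = 118.6 N down at 4.65 m → arm 4.65 m, τ = 118.6 × 4.65 = 551.5 N·m clockwise.
Crate: 39.8 × 9.8 = 390 N down at 0.426 m → arm 0.426 m, τ = 390 × 0.426 = 166.1 N·m clockwise.
Net moment of the loads = 787.4 N·m clockwise.
The upward force F acts at the right end, arm 6.25 m, giving F × 6.25 counterclockwise.
For rotational equilibrium, F × 6.25 = 787.4, so F = 787.4 / 6.25 = 126 N.

F ≈ 126 N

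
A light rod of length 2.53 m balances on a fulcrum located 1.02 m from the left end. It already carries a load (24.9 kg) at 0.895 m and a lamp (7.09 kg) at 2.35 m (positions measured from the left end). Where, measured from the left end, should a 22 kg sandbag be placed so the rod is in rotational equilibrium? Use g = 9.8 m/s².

x ≈ 0.733 m from the left end

About the fulcrum (at 1.02 m from the left end):
Load: 24.9 × 9.8 = 244 N down at 0.895 m → arm 0.125 m, τ = 244 × 0.125 = 30.5 N·m counterclockwise.
Lamp: 7.09 × 9.8 = 69.48 N down at 2.35 m → arm 1.33 m, τ = 69.48 × 1.33 = 92.41 N·m clockwise.
Net moment of existing loads = 61.91 N·m clockwise.
The sandbag weighs 22 × 9.8 = 215.6 N and must supply an equal counterclockwise moment, so its lever arm about the fulcrum is 61.91 / 215.6 = 0.287 m.
That puts it at 1.02 − 0.287 = 0.733 m from the left end.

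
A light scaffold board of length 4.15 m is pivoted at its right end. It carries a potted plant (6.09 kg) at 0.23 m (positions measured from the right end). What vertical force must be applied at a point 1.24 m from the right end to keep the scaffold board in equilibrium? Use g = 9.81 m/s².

Sum moments about the right end (the unknown pivot reaction has zero arm there).
Potted plant: 6.09 × 9.81 = 59.74 N down at 0.23 m → arm 0.23 m, τ = 59.74 × 0.23 = 13.74 N·m counterclockwise.
Net moment of the loads = 13.74 N·m counterclockwise.
The upward force F acts at a point 1.24 m from the right end, arm 1.24 m, giving F × 1.24 clockwise.
For rotational equilibrium, F × 1.24 = 13.74, so F = 13.74 / 1.24 = 11.1 N.

F ≈ 11.1 N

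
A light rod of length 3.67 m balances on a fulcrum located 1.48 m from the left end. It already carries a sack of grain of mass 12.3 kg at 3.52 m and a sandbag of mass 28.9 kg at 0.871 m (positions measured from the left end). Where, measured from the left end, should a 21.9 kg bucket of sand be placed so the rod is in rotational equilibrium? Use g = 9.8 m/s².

Sum moments about the fulcrum (at 1.48 m from the left end) (the support reaction has zero arm there).
Sack of grain: 12.3 × 9.8 = 120.5 N down at 3.52 m → arm 2.04 m, τ = 120.5 × 2.04 = 245.8 N·m clockwise.
Sandbag: 28.9 × 9.8 = 283.2 N down at 0.871 m → arm 0.609 m, τ = 283.2 × 0.609 = 172.5 N·m counterclockwise.
Net moment of existing loads = 73.3 N·m clockwise.
The bucket of sand weighs 21.9 × 9.8 = 214.6 N and must supply an equal counterclockwise moment, so its lever arm about the fulcrum is 73.3 / 214.6 = 0.342 m.
That puts it at 1.48 − 0.342 = 1.14 m from the left end.

x ≈ 1.14 m from the left end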